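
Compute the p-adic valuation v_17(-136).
v_17(-136) = 1

v_17(n) is the largest exponent k such that 17^k divides n. Factor out: -136 = -17^1 · 8. (Sign doesn't affect v_p.) So v_17(-136) = 1.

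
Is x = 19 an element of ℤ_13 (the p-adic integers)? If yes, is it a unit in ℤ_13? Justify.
x ∈ ℤ_13^× (unit); v_13(x) = 0

ℤ_13 = {x ∈ ℚ_13 : v_13(x) ≥ 0} and ℤ_13^× = {x ∈ ℤ_13 : v_13(x) = 0}. Here v_13(19) = v_13(num) − v_13(den) = 0; compare against these criteria.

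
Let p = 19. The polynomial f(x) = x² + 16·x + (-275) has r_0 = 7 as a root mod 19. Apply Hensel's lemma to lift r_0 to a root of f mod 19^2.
r_1 = 83 (mod 361)

Hensel: r_{i+1} = r_i − f(r_i)·(f′(r_i))^{-1} mod 19^{i+2}, f′(x) = 2x + 16. Iterate:
  r_0 = 7 (mod 19)
  r_1 = 83 (mod 361)
Final: r = 83 satisfies f(r) ≡ 0 mod 19^2.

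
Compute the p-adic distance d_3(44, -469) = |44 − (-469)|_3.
d_3(44, -469) = 1/27

Step 1 — x − y = 44 − (-469) = 513. Step 2 — v_3(513) = 3 (factor: 513 = (3^3 · 19); the sign does not affect v_p). Step 3 — |x − y|_3 = 3^{-3} = 1/27.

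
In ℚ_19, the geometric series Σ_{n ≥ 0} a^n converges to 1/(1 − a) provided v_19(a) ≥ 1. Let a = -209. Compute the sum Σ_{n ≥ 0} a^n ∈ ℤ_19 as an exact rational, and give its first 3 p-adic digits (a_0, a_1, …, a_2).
Σ a^n = 1/(1 − a) = 1/210;  first 3 digits = (1, 8, 6)

v_19(a) = 1 ≥ 1, so the series converges in ℤ_19 to 1/(1 − a) = 1/(1 − (-209)) = 1/210. Expand this rational in ℤ_19: compute digits iteratively via d_i = x_i mod 19, x_{i+1} = (x_i − d_i)/19. The first 3 digits are (1, 8, 6).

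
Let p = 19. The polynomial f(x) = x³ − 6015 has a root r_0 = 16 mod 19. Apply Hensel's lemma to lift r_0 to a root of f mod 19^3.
r_2 = 2828 (mod 6859)

Hensel: r_{i+1} = r_i − f(r_i)/f′(r_i) mod 19^{i+2}, where f′(x) = 3x². Iterate:
  r_0 = 16 (mod 19)
  r_1 = 301 (mod 361)
  r_2 = 2828 (mod 6859)
Final: r = 2828 with f(r) ≡ 0 mod 19^3.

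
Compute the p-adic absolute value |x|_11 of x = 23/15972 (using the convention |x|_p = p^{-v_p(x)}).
|23/15972|_11 = 1331

Step 1 — compute v_11(x) by factoring powers of 11 out of the numerator and denominator: v_11(23/15972) = -3. Step 2 — apply |x|_p = p^{-v_p(x)} = 11^{3} = 1331.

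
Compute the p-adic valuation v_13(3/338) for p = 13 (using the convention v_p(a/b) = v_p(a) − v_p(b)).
v_13(3/338) = -2

Factor powers of 13 from the numerator and denominator of the reduced fraction: 3 = 13^0 · 3 and 338 = 13^2 · 2. Apply v_p(a/b) = v_p(a) − v_p(b): v_13(3/338) = 0 − 2 = -2.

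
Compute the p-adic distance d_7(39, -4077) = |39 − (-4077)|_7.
d_7(39, -4077) = 1/343

Step 1 — x − y = 39 − (-4077) = 4116. Step 2 — v_7(4116) = 3 (factor: 4116 = (7^3 · 12); the sign does not affect v_p). Step 3 — |x − y|_7 = 7^{-3} = 1/343.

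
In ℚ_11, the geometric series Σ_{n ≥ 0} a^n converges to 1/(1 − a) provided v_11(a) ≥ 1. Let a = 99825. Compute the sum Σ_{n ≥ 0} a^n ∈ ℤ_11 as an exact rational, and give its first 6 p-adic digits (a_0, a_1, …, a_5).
Σ a^n = 1/(1 − a) = -1/99824;  first 6 digits = (1, 0, 0, 9, 6, 0)

v_11(a) = 3 ≥ 1, so the series converges in ℤ_11 to 1/(1 − a) = 1/(1 − 99825) = -1/99824. Expand this rational in ℤ_11: compute digits iteratively via d_i = x_i mod 11, x_{i+1} = (x_i − d_i)/11. The first 6 digits are (1, 0, 0, 9, 6, 0).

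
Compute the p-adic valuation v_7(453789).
v_7(453789) = 5

v_7(n) is the largest exponent k such that 7^k divides n. Factor out: 453789 = 7^5 · 27. (Sign doesn't affect v_p.) So v_7(453789) = 5.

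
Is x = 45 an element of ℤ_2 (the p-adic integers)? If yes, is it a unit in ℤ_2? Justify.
x ∈ ℤ_2^× (unit); v_2(x) = 0

ℤ_2 = {x ∈ ℚ_2 : v_2(x) ≥ 0} and ℤ_2^× = {x ∈ ℤ_2 : v_2(x) = 0}. Here v_2(45) = v_2(num) − v_2(den) = 0; compare against these criteria.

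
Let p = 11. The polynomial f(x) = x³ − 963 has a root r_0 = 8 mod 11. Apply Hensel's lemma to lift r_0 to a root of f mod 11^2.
r_1 = 74 (mod 121)

Hensel: r_{i+1} = r_i − f(r_i)/f′(r_i) mod 11^{i+2}, where f′(x) = 3x². Iterate:
  r_0 = 8 (mod 11)
  r_1 = 74 (mod 121)
Final: r = 74 with f(r) ≡ 0 mod 11^2.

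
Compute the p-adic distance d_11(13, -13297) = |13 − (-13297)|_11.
d_11(13, -13297) = 1/1331

Step 1 — x − y = 13 − (-13297) = 13310. Step 2 — v_11(13310) = 3 (factor: 13310 = (11^3 · 10); the sign does not affect v_p). Step 3 — |x − y|_11 = 11^{-3} = 1/1331.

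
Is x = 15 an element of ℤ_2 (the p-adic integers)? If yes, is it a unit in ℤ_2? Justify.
x ∈ ℤ_2^× (unit); v_2(x) = 0

ℤ_2 = {x ∈ ℚ_2 : v_2(x) ≥ 0} and ℤ_2^× = {x ∈ ℤ_2 : v_2(x) = 0}. Here v_2(15) = v_2(num) − v_2(den) = 0; compare against these criteria.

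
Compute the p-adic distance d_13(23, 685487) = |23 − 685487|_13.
d_13(23, 685487) = 1/28561

Step 1 — x − y = 23 − 685487 = -685464. Step 2 — v_13(-685464) = 4 (factor: -685464 = −(13^4 · 24); the sign does not affect v_p). Step 3 — |x − y|_13 = 13^{-4} = 1/28561.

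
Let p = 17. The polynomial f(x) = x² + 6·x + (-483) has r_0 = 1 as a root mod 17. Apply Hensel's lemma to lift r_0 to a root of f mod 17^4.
r_3 = 16967 (mod 83521)

Hensel: r_{i+1} = r_i − f(r_i)·(f′(r_i))^{-1} mod 17^{i+2}, f′(x) = 2x + 6. Iterate:
  r_0 = 1 (mod 17)
  r_1 = 205 (mod 289)
  r_2 = 2228 (mod 4913)
  r_3 = 16967 (mod 83521)
Final: r = 16967 satisfies f(r) ≡ 0 mod 17^4.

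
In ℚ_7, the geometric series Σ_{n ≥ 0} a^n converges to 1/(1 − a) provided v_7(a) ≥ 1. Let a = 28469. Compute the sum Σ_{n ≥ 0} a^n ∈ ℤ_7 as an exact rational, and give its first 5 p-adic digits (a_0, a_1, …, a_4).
Σ a^n = 1/(1 − a) = -1/28468;  first 5 digits = (1, 0, 0, 6, 4)

v_7(a) = 3 ≥ 1, so the series converges in ℤ_7 to 1/(1 − a) = 1/(1 − 28469) = -1/28468. Expand this rational in ℤ_7: compute digits iteratively via d_i = x_i mod 7, x_{i+1} = (x_i − d_i)/7. The first 5 digits are (1, 0, 0, 6, 4).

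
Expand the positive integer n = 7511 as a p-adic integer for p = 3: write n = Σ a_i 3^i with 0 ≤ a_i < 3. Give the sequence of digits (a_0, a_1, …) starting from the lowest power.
(a_0, a_1, …) = (2, 1, 0, 2, 2, 0, 1, 0, 1)

Repeated division by 3 gives the digits low-to-high: 7511 = 2 + 1·3^1 + 2·3^3 + 2·3^4 + 1·3^6 + 1·3^8. Digit sequence: (2, 1, 0, 2, 2, 0, 1, 0, 1).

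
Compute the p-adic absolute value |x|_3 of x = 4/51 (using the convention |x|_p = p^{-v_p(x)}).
|4/51|_3 = 3

Step 1 — compute v_3(x) by factoring powers of 3 out of the numerator and denominator: v_3(4/51) = -1. Step 2 — apply |x|_p = p^{-v_p(x)} = 3^{1} = 3.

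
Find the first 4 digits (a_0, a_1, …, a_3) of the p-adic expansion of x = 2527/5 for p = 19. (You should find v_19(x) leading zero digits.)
(a_0, …, a_3) = (0, 0, 9, 11)

v_19(2527/5) = 2, so a_0 = ... = a_1 = 0. Factor out: x = 19^2 · u with u = 7/5 a unit in ℤ_19. Expand u iteratively via a_{v+i} = u_i mod 19, u_{i+1} = (u_i − a_{v+i})/19:
  u_0 = 7/5;  a_2 = 9;  u_1 = (u_0 − 9)/19 = -2/5
  u_1 = -2/5;  a_3 = 11;  u_2 = (u_1 − 11)/19 = -3/5
Digits: (0, 0, 9, 11).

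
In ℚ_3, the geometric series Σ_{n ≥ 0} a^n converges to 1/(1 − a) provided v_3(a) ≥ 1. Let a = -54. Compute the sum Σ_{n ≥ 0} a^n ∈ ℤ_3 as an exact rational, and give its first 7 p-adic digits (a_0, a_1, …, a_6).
Σ a^n = 1/(1 − a) = 1/55;  first 7 digits = (1, 0, 0, 1, 2, 2, 0)

v_3(a) = 3 ≥ 1, so the series converges in ℤ_3 to 1/(1 − a) = 1/(1 − (-54)) = 1/55. Expand this rational in ℤ_3: compute digits iteratively via d_i = x_i mod 3, x_{i+1} = (x_i − d_i)/3. The first 7 digits are (1, 0, 0, 1, 2, 2, 0).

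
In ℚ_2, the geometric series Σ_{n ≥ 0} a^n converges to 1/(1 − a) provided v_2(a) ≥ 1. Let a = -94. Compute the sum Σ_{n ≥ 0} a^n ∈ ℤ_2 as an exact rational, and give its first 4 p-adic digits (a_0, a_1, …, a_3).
Σ a^n = 1/(1 − a) = 1/95;  first 4 digits = (1, 1, 1, 1)

v_2(a) = 1 ≥ 1, so the series converges in ℤ_2 to 1/(1 − a) = 1/(1 − (-94)) = 1/95. Expand this rational in ℤ_2: compute digits iteratively via d_i = x_i mod 2, x_{i+1} = (x_i − d_i)/2. The first 4 digits are (1, 1, 1, 1).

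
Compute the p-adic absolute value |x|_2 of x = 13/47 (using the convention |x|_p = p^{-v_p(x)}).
|13/47|_2 = 1

Step 1 — compute v_2(x) by factoring powers of 2 out of the numerator and denominator: v_2(13/47) = 0. Step 2 — apply |x|_p = p^{-v_p(x)} = 2^{0} = 1.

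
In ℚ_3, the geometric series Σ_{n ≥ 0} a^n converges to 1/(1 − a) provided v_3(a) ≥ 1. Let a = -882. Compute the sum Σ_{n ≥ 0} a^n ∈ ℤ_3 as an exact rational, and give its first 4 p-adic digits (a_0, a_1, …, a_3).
Σ a^n = 1/(1 − a) = 1/883;  first 4 digits = (1, 0, 1, 0)

v_3(a) = 2 ≥ 1, so the series converges in ℤ_3 to 1/(1 − a) = 1/(1 − (-882)) = 1/883. Expand this rational in ℤ_3: compute digits iteratively via d_i = x_i mod 3, x_{i+1} = (x_i − d_i)/3. The first 4 digits are (1, 0, 1, 0).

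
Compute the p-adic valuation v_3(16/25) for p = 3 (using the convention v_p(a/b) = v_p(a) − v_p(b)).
v_3(16/25) = 0

Factor powers of 3 from the numerator and denominator of the reduced fraction: 16 = 3^0 · 16 and 25 = 3^0 · 25. Apply v_p(a/b) = v_p(a) − v_p(b): v_3(16/25) = 0 − 0 = 0.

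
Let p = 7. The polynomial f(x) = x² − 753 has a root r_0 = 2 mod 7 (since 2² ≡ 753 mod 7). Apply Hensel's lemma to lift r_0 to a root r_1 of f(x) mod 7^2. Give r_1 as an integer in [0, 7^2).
r_1 = 30 (mod 49)

Hensel's recurrence: r_{i+1} = r_i − f(r_i)·(f′(r_i))^{-1} mod 7^{i+2}, with f′(x) = 2x. Iterate:
  r_0 = 2 (mod 7)
  r_1 = 30 (mod 49)
Final: r_1 = 30, and one checks f(r_1) ≡ 0 mod 7^2.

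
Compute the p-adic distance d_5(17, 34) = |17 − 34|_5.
d_5(17, 34) = 1

Step 1 — x − y = 17 − 34 = -17. Step 2 — v_5(-17) = 0 (factor: -17 = −(5^0 · 17); the sign does not affect v_p). Step 3 — |x − y|_5 = 5^{0} = 1.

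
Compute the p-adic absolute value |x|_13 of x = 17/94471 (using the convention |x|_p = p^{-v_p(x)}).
|17/94471|_13 = 2197

Step 1 — compute v_13(x) by factoring powers of 13 out of the numerator and denominator: v_13(17/94471) = -3. Step 2 — apply |x|_p = p^{-v_p(x)} = 13^{3} = 2197.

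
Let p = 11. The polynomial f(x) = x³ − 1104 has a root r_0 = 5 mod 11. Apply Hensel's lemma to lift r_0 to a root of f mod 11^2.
r_1 = 60 (mod 121)

Hensel: r_{i+1} = r_i − f(r_i)/f′(r_i) mod 11^{i+2}, where f′(x) = 3x². Iterate:
  r_0 = 5 (mod 11)
  r_1 = 60 (mod 121)
Final: r = 60 with f(r) ≡ 0 mod 11^2.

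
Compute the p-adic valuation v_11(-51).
v_11(-51) = 0

v_11(n) is the largest exponent k such that 11^k divides n. Factor out: -51 = -11^0 · 51. (Sign doesn't affect v_p.) So v_11(-51) = 0.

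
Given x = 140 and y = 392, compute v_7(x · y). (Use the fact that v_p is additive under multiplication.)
v_7(54880) = 3

v_p(x) = 1 (factor: 140 = 7^1 · 20); v_p(y) = 2 (factor: 392 = 7^2 · 8). Additivity: v_p(xy) = v_p(x) + v_p(y) = 1 + 2 = 3. (Direct check: xy = 54880 = 7^3 · (160).)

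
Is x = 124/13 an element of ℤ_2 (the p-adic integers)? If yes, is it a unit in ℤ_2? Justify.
x ∈ ℤ_2 but not a unit; v_2(x) = 2 > 0

ℤ_2 = {x ∈ ℚ_2 : v_2(x) ≥ 0} and ℤ_2^× = {x ∈ ℤ_2 : v_2(x) = 0}. Here v_2(124/13) = v_2(num) − v_2(den) = 2; compare against these criteria.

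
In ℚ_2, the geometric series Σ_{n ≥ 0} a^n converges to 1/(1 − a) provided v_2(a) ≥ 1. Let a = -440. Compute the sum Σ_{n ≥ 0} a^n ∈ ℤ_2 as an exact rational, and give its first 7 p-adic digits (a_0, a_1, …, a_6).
Σ a^n = 1/(1 − a) = 1/441;  first 7 digits = (1, 0, 0, 1, 0, 0, 0)

v_2(a) = 3 ≥ 1, so the series converges in ℤ_2 to 1/(1 − a) = 1/(1 − (-440)) = 1/441. Expand this rational in ℤ_2: compute digits iteratively via d_i = x_i mod 2, x_{i+1} = (x_i − d_i)/2. The first 7 digits are (1, 0, 0, 1, 0, 0, 0).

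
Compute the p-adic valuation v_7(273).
v_7(273) = 1

v_7(n) is the largest exponent k such that 7^k divides n. Factor out: 273 = 7^1 · 39. (Sign doesn't affect v_p.) So v_7(273) = 1.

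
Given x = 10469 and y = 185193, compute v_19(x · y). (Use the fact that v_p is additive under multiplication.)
v_19(1938785517) = 5

v_p(x) = 2 (factor: 10469 = 19^2 · 29); v_p(y) = 3 (factor: 185193 = 19^3 · 27). Additivity: v_p(xy) = v_p(x) + v_p(y) = 2 + 3 = 5. (Direct check: xy = 1938785517 = 19^5 · (783).)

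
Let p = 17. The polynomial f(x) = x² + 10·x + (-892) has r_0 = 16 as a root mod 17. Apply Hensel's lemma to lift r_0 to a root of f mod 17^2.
r_1 = 220 (mod 289)

Hensel: r_{i+1} = r_i − f(r_i)·(f′(r_i))^{-1} mod 17^{i+2}, f′(x) = 2x + 10. Iterate:
  r_0 = 16 (mod 17)
  r_1 = 220 (mod 289)
Final: r = 220 satisfies f(r) ≡ 0 mod 17^2.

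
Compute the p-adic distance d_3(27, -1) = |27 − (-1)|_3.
d_3(27, -1) = 1

Step 1 — x − y = 27 − (-1) = 28. Step 2 — v_3(28) = 0 (factor: 28 = (3^0 · 28); the sign does not affect v_p). Step 3 — |x − y|_3 = 3^{0} = 1.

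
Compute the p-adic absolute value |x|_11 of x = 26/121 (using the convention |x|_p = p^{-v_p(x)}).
|26/121|_11 = 121

Step 1 — compute v_11(x) by factoring powers of 11 out of the numerator and denominator: v_11(26/121) = -2. Step 2 — apply |x|_p = p^{-v_p(x)} = 11^{2} = 121.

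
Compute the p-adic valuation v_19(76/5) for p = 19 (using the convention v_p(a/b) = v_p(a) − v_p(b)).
v_19(76/5) = 1

Factor powers of 19 from the numerator and denominator of the reduced fraction: 76 = 19^1 · 4 and 5 = 19^0 · 5. Apply v_p(a/b) = v_p(a) − v_p(b): v_19(76/5) = 1 − 0 = 1.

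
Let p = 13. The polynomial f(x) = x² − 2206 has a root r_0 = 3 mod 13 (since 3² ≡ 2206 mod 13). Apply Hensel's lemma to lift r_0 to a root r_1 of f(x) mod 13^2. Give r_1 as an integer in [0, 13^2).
r_1 = 3 (mod 169)

Hensel's recurrence: r_{i+1} = r_i − f(r_i)·(f′(r_i))^{-1} mod 13^{i+2}, with f′(x) = 2x. Iterate:
  r_0 = 3 (mod 13)
  r_1 = 3 (mod 169)
Final: r_1 = 3, and one checks f(r_1) ≡ 0 mod 13^2.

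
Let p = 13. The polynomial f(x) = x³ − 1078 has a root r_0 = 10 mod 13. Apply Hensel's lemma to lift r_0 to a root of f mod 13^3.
r_2 = 764 (mod 2197)

Hensel: r_{i+1} = r_i − f(r_i)/f′(r_i) mod 13^{i+2}, where f′(x) = 3x². Iterate:
  r_0 = 10 (mod 13)
  r_1 = 88 (mod 169)
  r_2 = 764 (mod 2197)
Final: r = 764 with f(r) ≡ 0 mod 13^3.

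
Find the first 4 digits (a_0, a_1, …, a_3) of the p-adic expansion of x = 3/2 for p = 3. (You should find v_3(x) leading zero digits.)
(a_0, …, a_3) = (0, 2, 1, 1)

v_3(3/2) = 1, so a_0 = ... = a_0 = 0. Factor out: x = 3^1 · u with u = 1/2 a unit in ℤ_3. Expand u iteratively via a_{v+i} = u_i mod 3, u_{i+1} = (u_i − a_{v+i})/3:
  u_0 = 1/2;  a_1 = 2;  u_1 = (u_0 − 2)/3 = -1/2
  u_1 = -1/2;  a_2 = 1;  u_2 = (u_1 − 1)/3 = -1/2
  u_2 = -1/2;  a_3 = 1;  u_3 = (u_2 − 1)/3 = -1/2
Digits: (0, 2, 1, 1).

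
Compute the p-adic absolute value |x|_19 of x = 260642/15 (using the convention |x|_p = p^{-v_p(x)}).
|260642/15|_19 = 1/130321

Step 1 — compute v_19(x) by factoring powers of 19 out of the numerator and denominator: v_19(260642/15) = 4. Step 2 — apply |x|_p = p^{-v_p(x)} = 19^{-4} = 1/130321.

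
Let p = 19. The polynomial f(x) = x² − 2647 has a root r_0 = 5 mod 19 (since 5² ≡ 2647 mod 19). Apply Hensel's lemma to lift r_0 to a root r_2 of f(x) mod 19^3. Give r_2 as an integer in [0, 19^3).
r_2 = 4888 (mod 6859)

Hensel's recurrence: r_{i+1} = r_i − f(r_i)·(f′(r_i))^{-1} mod 19^{i+2}, with f′(x) = 2x. Iterate:
  r_0 = 5 (mod 19)
  r_1 = 195 (mod 361)
  r_2 = 4888 (mod 6859)
Final: r_2 = 4888, and one checks f(r_2) ≡ 0 mod 19^3.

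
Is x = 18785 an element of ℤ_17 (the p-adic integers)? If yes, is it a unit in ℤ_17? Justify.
x ∈ ℤ_17 but not a unit; v_17(x) = 2 > 0

ℤ_17 = {x ∈ ℚ_17 : v_17(x) ≥ 0} and ℤ_17^× = {x ∈ ℤ_17 : v_17(x) = 0}. Here v_17(18785) = v_17(num) − v_17(den) = 2; compare against these criteria.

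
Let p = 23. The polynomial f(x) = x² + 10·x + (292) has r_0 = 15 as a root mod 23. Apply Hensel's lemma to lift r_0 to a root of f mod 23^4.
r_3 = 130172 (mod 279841)

Hensel: r_{i+1} = r_i − f(r_i)·(f′(r_i))^{-1} mod 23^{i+2}, f′(x) = 2x + 10. Iterate:
  r_0 = 15 (mod 23)
  r_1 = 38 (mod 529)
  r_2 = 8502 (mod 12167)
  r_3 = 130172 (mod 279841)
Final: r = 130172 satisfies f(r) ≡ 0 mod 23^4.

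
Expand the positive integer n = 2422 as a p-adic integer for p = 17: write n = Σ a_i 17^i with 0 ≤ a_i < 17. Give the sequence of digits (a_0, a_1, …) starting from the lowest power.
(a_0, a_1, …) = (8, 6, 8)

Repeated division by 17 gives the digits low-to-high: 2422 = 8 + 6·17^1 + 8·17^2. Digit sequence: (8, 6, 8).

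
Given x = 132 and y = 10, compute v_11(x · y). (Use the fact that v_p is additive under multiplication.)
v_11(1320) = 1

v_p(x) = 1 (factor: 132 = 11^1 · 12); v_p(y) = 0 (factor: 10 = 11^0 · 10). Additivity: v_p(xy) = v_p(x) + v_p(y) = 1 + 0 = 1. (Direct check: xy = 1320 = 11^1 · (120).)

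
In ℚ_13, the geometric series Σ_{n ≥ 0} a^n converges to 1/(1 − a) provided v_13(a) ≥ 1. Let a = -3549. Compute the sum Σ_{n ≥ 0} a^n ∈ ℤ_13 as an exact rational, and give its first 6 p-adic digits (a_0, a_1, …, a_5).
Σ a^n = 1/(1 − a) = 1/3550;  first 6 digits = (1, 0, 5, 11, 11, 7)

v_13(a) = 2 ≥ 1, so the series converges in ℤ_13 to 1/(1 − a) = 1/(1 − (-3549)) = 1/3550. Expand this rational in ℤ_13: compute digits iteratively via d_i = x_i mod 13, x_{i+1} = (x_i − d_i)/13. The first 6 digits are (1, 0, 5, 11, 11, 7).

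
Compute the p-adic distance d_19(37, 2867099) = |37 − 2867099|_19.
d_19(37, 2867099) = 1/130321

Step 1 — x − y = 37 − 2867099 = -2867062. Step 2 — v_19(-2867062) = 4 (factor: -2867062 = −(19^4 · 22); the sign does not affect v_p). Step 3 — |x − y|_19 = 19^{-4} = 1/130321.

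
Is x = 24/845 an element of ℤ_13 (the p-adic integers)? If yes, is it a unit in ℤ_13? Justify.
x ∉ ℤ_13 (v_13(x) = -2 < 0)

ℤ_13 = {x ∈ ℚ_13 : v_13(x) ≥ 0} and ℤ_13^× = {x ∈ ℤ_13 : v_13(x) = 0}. Here v_13(24/845) = v_13(num) − v_13(den) = -2; compare against these criteria.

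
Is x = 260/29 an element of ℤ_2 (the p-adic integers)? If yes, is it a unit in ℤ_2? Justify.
x ∈ ℤ_2 but not a unit; v_2(x) = 2 > 0

ℤ_2 = {x ∈ ℚ_2 : v_2(x) ≥ 0} and ℤ_2^× = {x ∈ ℤ_2 : v_2(x) = 0}. Here v_2(260/29) = v_2(num) − v_2(den) = 2; compare against these criteria.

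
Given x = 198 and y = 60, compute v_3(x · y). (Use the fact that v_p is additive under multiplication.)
v_3(11880) = 3

v_p(x) = 2 (factor: 198 = 3^2 · 22); v_p(y) = 1 (factor: 60 = 3^1 · 20). Additivity: v_p(xy) = v_p(x) + v_p(y) = 2 + 1 = 3. (Direct check: xy = 11880 = 3^3 · (440).)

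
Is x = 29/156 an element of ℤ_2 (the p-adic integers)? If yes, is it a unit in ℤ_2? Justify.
x ∉ ℤ_2 (v_2(x) = -2 < 0)

ℤ_2 = {x ∈ ℚ_2 : v_2(x) ≥ 0} and ℤ_2^× = {x ∈ ℤ_2 : v_2(x) = 0}. Here v_2(29/156) = v_2(num) − v_2(den) = -2; compare against these criteria.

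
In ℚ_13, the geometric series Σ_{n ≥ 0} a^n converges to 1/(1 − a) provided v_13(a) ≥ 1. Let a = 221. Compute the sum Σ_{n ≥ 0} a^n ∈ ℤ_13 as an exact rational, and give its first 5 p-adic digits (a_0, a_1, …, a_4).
Σ a^n = 1/(1 − a) = -1/220;  first 5 digits = (1, 4, 4, 8, 11)

v_13(a) = 1 ≥ 1, so the series converges in ℤ_13 to 1/(1 − a) = 1/(1 − 221) = -1/220. Expand this rational in ℤ_13: compute digits iteratively via d_i = x_i mod 13, x_{i+1} = (x_i − d_i)/13. The first 5 digits are (1, 4, 4, 8, 11).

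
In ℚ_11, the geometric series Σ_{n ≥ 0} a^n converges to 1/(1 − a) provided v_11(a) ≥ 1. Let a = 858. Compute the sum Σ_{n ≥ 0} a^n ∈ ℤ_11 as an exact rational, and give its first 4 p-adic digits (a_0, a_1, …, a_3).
Σ a^n = 1/(1 − a) = -1/857;  first 4 digits = (1, 1, 8, 4)

v_11(a) = 1 ≥ 1, so the series converges in ℤ_11 to 1/(1 − a) = 1/(1 − 858) = -1/857. Expand this rational in ℤ_11: compute digits iteratively via d_i = x_i mod 11, x_{i+1} = (x_i − d_i)/11. The first 4 digits are (1, 1, 8, 4).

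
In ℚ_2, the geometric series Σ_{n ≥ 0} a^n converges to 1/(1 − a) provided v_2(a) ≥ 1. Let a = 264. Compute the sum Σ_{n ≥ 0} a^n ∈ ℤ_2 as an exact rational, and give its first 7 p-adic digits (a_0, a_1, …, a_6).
Σ a^n = 1/(1 − a) = -1/263;  first 7 digits = (1, 0, 0, 1, 0, 0, 1)

v_2(a) = 3 ≥ 1, so the series converges in ℤ_2 to 1/(1 − a) = 1/(1 − 264) = -1/263. Expand this rational in ℤ_2: compute digits iteratively via d_i = x_i mod 2, x_{i+1} = (x_i − d_i)/2. The first 7 digits are (1, 0, 0, 1, 0, 0, 1).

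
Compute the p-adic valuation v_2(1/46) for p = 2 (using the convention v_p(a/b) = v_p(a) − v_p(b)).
v_2(1/46) = -1

Factor powers of 2 from the numerator and denominator of the reduced fraction: 1 = 2^0 · 1 and 46 = 2^1 · 23. Apply v_p(a/b) = v_p(a) − v_p(b): v_2(1/46) = 0 − 1 = -1.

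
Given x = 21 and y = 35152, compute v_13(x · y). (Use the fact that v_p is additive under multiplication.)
v_13(738192) = 3

v_p(x) = 0 (factor: 21 = 13^0 · 21); v_p(y) = 3 (factor: 35152 = 13^3 · 16). Additivity: v_p(xy) = v_p(x) + v_p(y) = 0 + 3 = 3. (Direct check: xy = 738192 = 13^3 · (336).)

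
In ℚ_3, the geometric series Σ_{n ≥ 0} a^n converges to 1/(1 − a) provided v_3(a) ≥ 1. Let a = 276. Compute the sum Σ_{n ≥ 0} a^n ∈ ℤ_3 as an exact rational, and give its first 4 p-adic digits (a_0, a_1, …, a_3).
Σ a^n = 1/(1 − a) = -1/275;  first 4 digits = (1, 2, 1, 1)

v_3(a) = 1 ≥ 1, so the series converges in ℤ_3 to 1/(1 − a) = 1/(1 − 276) = -1/275. Expand this rational in ℤ_3: compute digits iteratively via d_i = x_i mod 3, x_{i+1} = (x_i − d_i)/3. The first 4 digits are (1, 2, 1, 1).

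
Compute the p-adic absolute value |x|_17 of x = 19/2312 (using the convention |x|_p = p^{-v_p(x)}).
|19/2312|_17 = 289

Step 1 — compute v_17(x) by factoring powers of 17 out of the numerator and denominator: v_17(19/2312) = -2. Step 2 — apply |x|_p = p^{-v_p(x)} = 17^{2} = 289.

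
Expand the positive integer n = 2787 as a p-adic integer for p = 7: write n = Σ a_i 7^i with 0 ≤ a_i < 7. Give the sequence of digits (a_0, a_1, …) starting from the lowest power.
(a_0, a_1, …) = (1, 6, 0, 1, 1)

Repeated division by 7 gives the digits low-to-high: 2787 = 1 + 6·7^1 + 1·7^3 + 1·7^4. Digit sequence: (1, 6, 0, 1, 1).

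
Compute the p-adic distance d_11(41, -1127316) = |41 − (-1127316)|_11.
d_11(41, -1127316) = 1/161051

Step 1 — x − y = 41 − (-1127316) = 1127357. Step 2 — v_11(1127357) = 5 (factor: 1127357 = (11^5 · 7); the sign does not affect v_p). Step 3 — |x − y|_11 = 11^{-5} = 1/161051.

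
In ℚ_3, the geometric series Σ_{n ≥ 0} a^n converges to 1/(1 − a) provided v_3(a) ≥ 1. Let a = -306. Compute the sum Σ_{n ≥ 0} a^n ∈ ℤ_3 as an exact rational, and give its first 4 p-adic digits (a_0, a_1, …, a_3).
Σ a^n = 1/(1 − a) = 1/307;  first 4 digits = (1, 0, 2, 0)

v_3(a) = 2 ≥ 1, so the series converges in ℤ_3 to 1/(1 − a) = 1/(1 − (-306)) = 1/307. Expand this rational in ℤ_3: compute digits iteratively via d_i = x_i mod 3, x_{i+1} = (x_i − d_i)/3. The first 4 digits are (1, 0, 2, 0).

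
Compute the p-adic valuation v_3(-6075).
v_3(-6075) = 5

v_3(n) is the largest exponent k such that 3^k divides n. Factor out: -6075 = -3^5 · 25. (Sign doesn't affect v_p.) So v_3(-6075) = 5.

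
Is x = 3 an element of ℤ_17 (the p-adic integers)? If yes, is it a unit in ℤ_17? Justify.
x ∈ ℤ_17^× (unit); v_17(x) = 0

ℤ_17 = {x ∈ ℚ_17 : v_17(x) ≥ 0} and ℤ_17^× = {x ∈ ℤ_17 : v_17(x) = 0}. Here v_17(3) = v_17(num) − v_17(den) = 0; compare against these criteria.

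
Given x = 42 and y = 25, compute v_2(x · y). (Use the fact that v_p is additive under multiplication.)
v_2(1050) = 1

v_p(x) = 1 (factor: 42 = 2^1 · 21); v_p(y) = 0 (factor: 25 = 2^0 · 25). Additivity: v_p(xy) = v_p(x) + v_p(y) = 1 + 0 = 1. (Direct check: xy = 1050 = 2^1 · (525).)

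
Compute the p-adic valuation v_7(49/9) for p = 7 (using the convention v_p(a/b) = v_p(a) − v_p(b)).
v_7(49/9) = 2

Factor powers of 7 from the numerator and denominator of the reduced fraction: 49 = 7^2 · 1 and 9 = 7^0 · 9. Apply v_p(a/b) = v_p(a) − v_p(b): v_7(49/9) = 2 − 0 = 2.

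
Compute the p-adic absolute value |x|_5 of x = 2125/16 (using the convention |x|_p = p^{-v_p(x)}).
|2125/16|_5 = 1/125

Step 1 — compute v_5(x) by factoring powers of 5 out of the numerator and denominator: v_5(2125/16) = 3. Step 2 — apply |x|_p = p^{-v_p(x)} = 5^{-3} = 1/125.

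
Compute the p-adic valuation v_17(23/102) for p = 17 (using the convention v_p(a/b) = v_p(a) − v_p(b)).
v_17(23/102) = -1

Factor powers of 17 from the numerator and denominator of the reduced fraction: 23 = 17^0 · 23 and 102 = 17^1 · 6. Apply v_p(a/b) = v_p(a) − v_p(b): v_17(23/102) = 0 − 1 = -1.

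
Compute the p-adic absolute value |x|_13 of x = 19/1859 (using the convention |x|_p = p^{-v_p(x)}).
|19/1859|_13 = 169

Step 1 — compute v_13(x) by factoring powers of 13 out of the numerator and denominator: v_13(19/1859) = -2. Step 2 — apply |x|_p = p^{-v_p(x)} = 13^{2} = 169.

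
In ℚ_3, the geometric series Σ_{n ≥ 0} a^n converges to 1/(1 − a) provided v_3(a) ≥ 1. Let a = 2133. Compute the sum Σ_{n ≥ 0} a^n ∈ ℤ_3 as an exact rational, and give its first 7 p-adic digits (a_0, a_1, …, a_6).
Σ a^n = 1/(1 − a) = -1/2132;  first 7 digits = (1, 0, 0, 1, 2, 2, 0)

v_3(a) = 3 ≥ 1, so the series converges in ℤ_3 to 1/(1 − a) = 1/(1 − 2133) = -1/2132. Expand this rational in ℤ_3: compute digits iteratively via d_i = x_i mod 3, x_{i+1} = (x_i − d_i)/3. The first 7 digits are (1, 0, 0, 1, 2, 2, 0).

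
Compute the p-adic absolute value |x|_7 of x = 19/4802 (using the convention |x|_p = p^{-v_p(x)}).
|19/4802|_7 = 2401

Step 1 — compute v_7(x) by factoring powers of 7 out of the numerator and denominator: v_7(19/4802) = -4. Step 2 — apply |x|_p = p^{-v_p(x)} = 7^{4} = 2401.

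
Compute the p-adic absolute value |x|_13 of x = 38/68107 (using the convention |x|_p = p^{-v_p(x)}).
|38/68107|_13 = 2197

Step 1 — compute v_13(x) by factoring powers of 13 out of the numerator and denominator: v_13(38/68107) = -3. Step 2 — apply |x|_p = p^{-v_p(x)} = 13^{3} = 2197.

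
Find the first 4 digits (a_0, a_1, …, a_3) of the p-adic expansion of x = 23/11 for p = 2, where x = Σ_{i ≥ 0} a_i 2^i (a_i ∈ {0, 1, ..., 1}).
(a_0, …, a_3) = (1, 0, 1, 0)

v_2(23/11) = 0 (numerator and denominator both coprime to 2), so x ∈ ℤ_2^×. Compute digits iteratively via a_i = x_i mod 2, x_{i+1} = (x_i − a_i)/2, with x_0 = x:
  x_0 = 23/11;  a_0 = 1;  x_1 = (x_0 − 1)/2 = 6/11
  x_1 = 6/11;  a_1 = 0;  x_2 = (x_1 − 0)/2 = 3/11
  x_2 = 3/11;  a_2 = 1;  x_3 = (x_2 − 1)/2 = -4/11
  x_3 = -4/11;  a_3 = 0;  x_4 = (x_3 − 0)/2 = -2/11
Digits: (1, 0, 1, 0).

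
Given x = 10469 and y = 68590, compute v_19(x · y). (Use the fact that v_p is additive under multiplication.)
v_19(718068710) = 5

v_p(x) = 2 (factor: 10469 = 19^2 · 29); v_p(y) = 3 (factor: 68590 = 19^3 · 10). Additivity: v_p(xy) = v_p(x) + v_p(y) = 2 + 3 = 5. (Direct check: xy = 718068710 = 19^5 · (290).)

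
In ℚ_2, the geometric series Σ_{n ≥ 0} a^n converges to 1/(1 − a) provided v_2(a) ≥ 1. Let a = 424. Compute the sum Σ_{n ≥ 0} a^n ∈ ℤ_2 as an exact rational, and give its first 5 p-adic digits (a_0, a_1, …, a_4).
Σ a^n = 1/(1 − a) = -1/423;  first 5 digits = (1, 0, 0, 1, 0)

v_2(a) = 3 ≥ 1, so the series converges in ℤ_2 to 1/(1 − a) = 1/(1 − 424) = -1/423. Expand this rational in ℤ_2: compute digits iteratively via d_i = x_i mod 2, x_{i+1} = (x_i − d_i)/2. The first 5 digits are (1, 0, 0, 1, 0).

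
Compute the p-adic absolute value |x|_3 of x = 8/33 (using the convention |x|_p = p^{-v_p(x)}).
|8/33|_3 = 3

Step 1 — compute v_3(x) by factoring powers of 3 out of the numerator and denominator: v_3(8/33) = -1. Step 2 — apply |x|_p = p^{-v_p(x)} = 3^{1} = 3.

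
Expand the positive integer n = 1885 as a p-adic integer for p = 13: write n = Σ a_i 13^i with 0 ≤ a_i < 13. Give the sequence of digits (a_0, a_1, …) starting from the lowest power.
(a_0, a_1, …) = (0, 2, 11)

Repeated division by 13 gives the digits low-to-high: 1885 = 2·13^1 + 11·13^2. Digit sequence: (0, 2, 11).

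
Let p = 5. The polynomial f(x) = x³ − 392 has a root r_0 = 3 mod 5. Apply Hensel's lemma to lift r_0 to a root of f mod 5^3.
r_2 = 73 (mod 125)

Hensel: r_{i+1} = r_i − f(r_i)/f′(r_i) mod 5^{i+2}, where f′(x) = 3x². Iterate:
  r_0 = 3 (mod 5)
  r_1 = 23 (mod 25)
  r_2 = 73 (mod 125)
Final: r = 73 with f(r) ≡ 0 mod 5^3.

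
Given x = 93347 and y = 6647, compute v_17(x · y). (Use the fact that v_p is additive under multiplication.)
v_17(620477509) = 5

v_p(x) = 3 (factor: 93347 = 17^3 · 19); v_p(y) = 2 (factor: 6647 = 17^2 · 23). Additivity: v_p(xy) = v_p(x) + v_p(y) = 3 + 2 = 5. (Direct check: xy = 620477509 = 17^5 · (437).)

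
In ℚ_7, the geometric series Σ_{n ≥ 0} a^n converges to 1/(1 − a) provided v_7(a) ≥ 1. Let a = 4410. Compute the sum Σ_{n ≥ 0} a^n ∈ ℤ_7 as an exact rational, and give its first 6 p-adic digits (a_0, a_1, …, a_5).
Σ a^n = 1/(1 − a) = -1/4409;  first 6 digits = (1, 0, 6, 5, 2, 2)

v_7(a) = 2 ≥ 1, so the series converges in ℤ_7 to 1/(1 − a) = 1/(1 − 4410) = -1/4409. Expand this rational in ℤ_7: compute digits iteratively via d_i = x_i mod 7, x_{i+1} = (x_i − d_i)/7. The first 6 digits are (1, 0, 6, 5, 2, 2).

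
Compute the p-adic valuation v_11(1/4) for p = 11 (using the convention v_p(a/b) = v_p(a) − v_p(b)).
v_11(1/4) = 0

Factor powers of 11 from the numerator and denominator of the reduced fraction: 1 = 11^0 · 1 and 4 = 11^0 · 4. Apply v_p(a/b) = v_p(a) − v_p(b): v_11(1/4) = 0 − 0 = 0.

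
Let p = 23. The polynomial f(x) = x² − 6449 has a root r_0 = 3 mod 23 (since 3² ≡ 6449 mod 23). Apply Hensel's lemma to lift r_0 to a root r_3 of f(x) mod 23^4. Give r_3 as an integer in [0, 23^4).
r_3 = 266458 (mod 279841)

Hensel's recurrence: r_{i+1} = r_i − f(r_i)·(f′(r_i))^{-1} mod 23^{i+2}, with f′(x) = 2x. Iterate:
  r_0 = 3 (mod 23)
  r_1 = 371 (mod 529)
  r_2 = 10951 (mod 12167)
  r_3 = 266458 (mod 279841)
Final: r_3 = 266458, and one checks f(r_3) ≡ 0 mod 23^4.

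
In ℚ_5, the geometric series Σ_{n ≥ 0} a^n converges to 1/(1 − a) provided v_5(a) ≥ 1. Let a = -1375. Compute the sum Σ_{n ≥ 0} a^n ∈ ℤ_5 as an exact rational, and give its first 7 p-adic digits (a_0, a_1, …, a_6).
Σ a^n = 1/(1 − a) = 1/1376;  first 7 digits = (1, 0, 0, 4, 2, 4, 0)

v_5(a) = 3 ≥ 1, so the series converges in ℤ_5 to 1/(1 − a) = 1/(1 − (-1375)) = 1/1376. Expand this rational in ℤ_5: compute digits iteratively via d_i = x_i mod 5, x_{i+1} = (x_i − d_i)/5. The first 7 digits are (1, 0, 0, 4, 2, 4, 0).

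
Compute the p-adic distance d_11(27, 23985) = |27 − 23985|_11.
d_11(27, 23985) = 1/1331

Step 1 — x − y = 27 − 23985 = -23958. Step 2 — v_11(-23958) = 3 (factor: -23958 = −(11^3 · 18); the sign does not affect v_p). Step 3 — |x − y|_11 = 11^{-3} = 1/1331.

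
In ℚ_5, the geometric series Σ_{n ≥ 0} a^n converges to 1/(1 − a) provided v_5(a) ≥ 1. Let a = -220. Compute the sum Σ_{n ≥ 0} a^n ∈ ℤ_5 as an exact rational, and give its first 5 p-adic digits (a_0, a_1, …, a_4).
Σ a^n = 1/(1 − a) = 1/221;  first 5 digits = (1, 1, 2, 1, 1)

v_5(a) = 1 ≥ 1, so the series converges in ℤ_5 to 1/(1 − a) = 1/(1 − (-220)) = 1/221. Expand this rational in ℤ_5: compute digits iteratively via d_i = x_i mod 5, x_{i+1} = (x_i − d_i)/5. The first 5 digits are (1, 1, 2, 1, 1).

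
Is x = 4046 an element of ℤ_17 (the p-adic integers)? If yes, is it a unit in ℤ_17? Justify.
x ∈ ℤ_17 but not a unit; v_17(x) = 2 > 0

ℤ_17 = {x ∈ ℚ_17 : v_17(x) ≥ 0} and ℤ_17^× = {x ∈ ℤ_17 : v_17(x) = 0}. Here v_17(4046) = v_17(num) − v_17(den) = 2; compare against these criteria.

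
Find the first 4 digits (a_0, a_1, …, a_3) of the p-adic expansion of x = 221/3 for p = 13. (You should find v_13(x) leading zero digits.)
(a_0, …, a_3) = (0, 10, 4, 4)

v_13(221/3) = 1, so a_0 = ... = a_0 = 0. Factor out: x = 13^1 · u with u = 17/3 a unit in ℤ_13. Expand u iteratively via a_{v+i} = u_i mod 13, u_{i+1} = (u_i − a_{v+i})/13:
  u_0 = 17/3;  a_1 = 10;  u_1 = (u_0 − 10)/13 = -1/3
  u_1 = -1/3;  a_2 = 4;  u_2 = (u_1 − 4)/13 = -1/3
  u_2 = -1/3;  a_3 = 4;  u_3 = (u_2 − 4)/13 = -1/3
Digits: (0, 10, 4, 4).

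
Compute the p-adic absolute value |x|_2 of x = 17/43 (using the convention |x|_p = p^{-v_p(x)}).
|17/43|_2 = 1

Step 1 — compute v_2(x) by factoring powers of 2 out of the numerator and denominator: v_2(17/43) = 0. Step 2 — apply |x|_p = p^{-v_p(x)} = 2^{0} = 1.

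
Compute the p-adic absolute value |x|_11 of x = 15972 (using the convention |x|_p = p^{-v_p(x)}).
|15972|_11 = 1/1331

Step 1 — compute v_11(x) by factoring powers of 11 out of the numerator and denominator: v_11(15972) = 3. Step 2 — apply |x|_p = p^{-v_p(x)} = 11^{-3} = 1/1331.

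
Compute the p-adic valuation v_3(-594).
v_3(-594) = 3

v_3(n) is the largest exponent k such that 3^k divides n. Factor out: -594 = -3^3 · 22. (Sign doesn't affect v_p.) So v_3(-594) = 3.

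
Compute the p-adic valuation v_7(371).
v_7(371) = 1

v_7(n) is the largest exponent k such that 7^k divides n. Factor out: 371 = 7^1 · 53. (Sign doesn't affect v_p.) So v_7(371) = 1.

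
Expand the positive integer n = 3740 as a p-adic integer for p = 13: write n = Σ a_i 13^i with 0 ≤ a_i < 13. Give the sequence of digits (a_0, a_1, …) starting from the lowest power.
(a_0, a_1, …) = (9, 1, 9, 1)

Repeated division by 13 gives the digits low-to-high: 3740 = 9 + 1·13^1 + 9·13^2 + 1·13^3. Digit sequence: (9, 1, 9, 1).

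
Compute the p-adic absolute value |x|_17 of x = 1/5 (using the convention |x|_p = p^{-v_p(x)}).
|1/5|_17 = 1

Step 1 — compute v_17(x) by factoring powers of 17 out of the numerator and denominator: v_17(1/5) = 0. Step 2 — apply |x|_p = p^{-v_p(x)} = 17^{0} = 1.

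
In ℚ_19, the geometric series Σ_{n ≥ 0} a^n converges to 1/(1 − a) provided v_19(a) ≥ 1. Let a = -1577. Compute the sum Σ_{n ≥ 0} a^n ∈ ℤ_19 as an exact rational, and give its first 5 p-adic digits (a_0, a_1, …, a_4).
Σ a^n = 1/(1 − a) = 1/1578;  first 5 digits = (1, 12, 6, 0, 9)

v_19(a) = 1 ≥ 1, so the series converges in ℤ_19 to 1/(1 − a) = 1/(1 − (-1577)) = 1/1578. Expand this rational in ℤ_19: compute digits iteratively via d_i = x_i mod 19, x_{i+1} = (x_i − d_i)/19. The first 5 digits are (1, 12, 6, 0, 9).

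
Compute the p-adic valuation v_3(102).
v_3(102) = 1

v_3(n) is the largest exponent k such that 3^k divides n. Factor out: 102 = 3^1 · 34. (Sign doesn't affect v_p.) So v_3(102) = 1.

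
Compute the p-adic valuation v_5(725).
v_5(725) = 2

v_5(n) is the largest exponent k such that 5^k divides n. Factor out: 725 = 5^2 · 29. (Sign doesn't affect v_p.) So v_5(725) = 2.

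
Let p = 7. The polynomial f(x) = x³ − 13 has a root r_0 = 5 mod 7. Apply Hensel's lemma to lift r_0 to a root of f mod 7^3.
r_2 = 12 (mod 343)

Hensel: r_{i+1} = r_i − f(r_i)/f′(r_i) mod 7^{i+2}, where f′(x) = 3x². Iterate:
  r_0 = 5 (mod 7)
  r_1 = 12 (mod 49)
  r_2 = 12 (mod 343)
Final: r = 12 with f(r) ≡ 0 mod 7^3.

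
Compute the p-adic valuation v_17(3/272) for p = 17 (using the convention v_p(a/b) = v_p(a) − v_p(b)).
v_17(3/272) = -1

Factor powers of 17 from the numerator and denominator of the reduced fraction: 3 = 17^0 · 3 and 272 = 17^1 · 16. Apply v_p(a/b) = v_p(a) − v_p(b): v_17(3/272) = 0 − 1 = -1.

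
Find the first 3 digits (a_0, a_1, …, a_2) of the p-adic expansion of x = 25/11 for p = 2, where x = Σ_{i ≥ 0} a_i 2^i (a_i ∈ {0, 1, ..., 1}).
(a_0, …, a_2) = (1, 1, 0)

v_2(25/11) = 0 (numerator and denominator both coprime to 2), so x ∈ ℤ_2^×. Compute digits iteratively via a_i = x_i mod 2, x_{i+1} = (x_i − a_i)/2, with x_0 = x:
  x_0 = 25/11;  a_0 = 1;  x_1 = (x_0 − 1)/2 = 7/11
  x_1 = 7/11;  a_1 = 1;  x_2 = (x_1 − 1)/2 = -2/11
  x_2 = -2/11;  a_2 = 0;  x_3 = (x_2 − 0)/2 = -1/11
Digits: (1, 1, 0).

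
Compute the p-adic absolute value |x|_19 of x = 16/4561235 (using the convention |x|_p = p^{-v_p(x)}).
|16/4561235|_19 = 130321

Step 1 — compute v_19(x) by factoring powers of 19 out of the numerator and denominator: v_19(16/4561235) = -4. Step 2 — apply |x|_p = p^{-v_p(x)} = 19^{4} = 130321.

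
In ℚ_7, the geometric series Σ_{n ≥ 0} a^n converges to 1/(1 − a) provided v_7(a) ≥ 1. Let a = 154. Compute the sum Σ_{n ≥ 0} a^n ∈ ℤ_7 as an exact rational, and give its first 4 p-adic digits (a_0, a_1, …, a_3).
Σ a^n = 1/(1 − a) = -1/153;  first 4 digits = (1, 1, 4, 0)

v_7(a) = 1 ≥ 1, so the series converges in ℤ_7 to 1/(1 − a) = 1/(1 − 154) = -1/153. Expand this rational in ℤ_7: compute digits iteratively via d_i = x_i mod 7, x_{i+1} = (x_i − d_i)/7. The first 4 digits are (1, 1, 4, 0).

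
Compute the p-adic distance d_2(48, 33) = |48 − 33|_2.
d_2(48, 33) = 1

Step 1 — x − y = 48 − 33 = 15. Step 2 — v_2(15) = 0 (factor: 15 = (2^0 · 15); the sign does not affect v_p). Step 3 — |x − y|_2 = 2^{0} = 1.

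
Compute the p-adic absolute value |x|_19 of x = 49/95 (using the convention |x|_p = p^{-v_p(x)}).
|49/95|_19 = 19

Step 1 — compute v_19(x) by factoring powers of 19 out of the numerator and denominator: v_19(49/95) = -1. Step 2 — apply |x|_p = p^{-v_p(x)} = 19^{1} = 19.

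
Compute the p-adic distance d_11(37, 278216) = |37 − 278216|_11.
d_11(37, 278216) = 1/14641

Step 1 — x − y = 37 − 278216 = -278179. Step 2 — v_11(-278179) = 4 (factor: -278179 = −(11^4 · 19); the sign does not affect v_p). Step 3 — |x − y|_11 = 11^{-4} = 1/14641.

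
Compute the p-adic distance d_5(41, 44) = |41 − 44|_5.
d_5(41, 44) = 1

Step 1 — x − y = 41 − 44 = -3. Step 2 — v_5(-3) = 0 (factor: -3 = −(5^0 · 3); the sign does not affect v_p). Step 3 — |x − y|_5 = 5^{0} = 1.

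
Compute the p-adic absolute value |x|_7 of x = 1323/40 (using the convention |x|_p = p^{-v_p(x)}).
|1323/40|_7 = 1/49

Step 1 — compute v_7(x) by factoring powers of 7 out of the numerator and denominator: v_7(1323/40) = 2. Step 2 — apply |x|_p = p^{-v_p(x)} = 7^{-2} = 1/49.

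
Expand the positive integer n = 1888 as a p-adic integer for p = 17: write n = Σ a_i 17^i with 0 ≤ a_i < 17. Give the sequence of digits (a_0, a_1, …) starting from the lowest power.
(a_0, a_1, …) = (1, 9, 6)

Repeated division by 17 gives the digits low-to-high: 1888 = 1 + 9·17^1 + 6·17^2. Digit sequence: (1, 9, 6).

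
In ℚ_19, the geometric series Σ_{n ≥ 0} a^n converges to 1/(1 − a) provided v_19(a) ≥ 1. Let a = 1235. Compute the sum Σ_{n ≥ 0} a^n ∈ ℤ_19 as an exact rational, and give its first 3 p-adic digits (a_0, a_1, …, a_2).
Σ a^n = 1/(1 − a) = -1/1234;  first 3 digits = (1, 8, 10)

v_19(a) = 1 ≥ 1, so the series converges in ℤ_19 to 1/(1 − a) = 1/(1 − 1235) = -1/1234. Expand this rational in ℤ_19: compute digits iteratively via d_i = x_i mod 19, x_{i+1} = (x_i − d_i)/19. The first 3 digits are (1, 8, 10).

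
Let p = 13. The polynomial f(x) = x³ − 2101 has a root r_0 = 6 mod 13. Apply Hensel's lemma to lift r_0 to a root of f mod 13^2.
r_1 = 97 (mod 169)

Hensel: r_{i+1} = r_i − f(r_i)/f′(r_i) mod 13^{i+2}, where f′(x) = 3x². Iterate:
  r_0 = 6 (mod 13)
  r_1 = 97 (mod 169)
Final: r = 97 with f(r) ≡ 0 mod 13^2.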